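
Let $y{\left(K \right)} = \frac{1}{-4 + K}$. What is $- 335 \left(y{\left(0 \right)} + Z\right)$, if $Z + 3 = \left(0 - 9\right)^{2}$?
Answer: $- \frac{104185}{4} \approx -26046.0$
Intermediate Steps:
$Z = 78$ ($Z = -3 + \left(0 - 9\right)^{2} = -3 + \left(-9\right)^{2} = -3 + 81 = 78$)
$- 335 \left(y{\left(0 \right)} + Z\right) = - 335 \left(\frac{1}{-4 + 0} + 78\right) = - 335 \left(\frac{1}{-4} + 78\right) = - 335 \left(- \frac{1}{4} + 78\right) = \left(-335\right) \frac{311}{4} = - \frac{104185}{4}$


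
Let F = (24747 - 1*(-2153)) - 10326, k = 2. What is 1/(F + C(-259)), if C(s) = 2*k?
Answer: 1/16578 ≈ 6.0321e-5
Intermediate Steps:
F = 16574 (F = (24747 + 2153) - 10326 = 26900 - 10326 = 16574)
C(s) = 4 (C(s) = 2*2 = 4)
1/(F + C(-259)) = 1/(16574 + 4) = 1/16578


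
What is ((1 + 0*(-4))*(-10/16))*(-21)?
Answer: 105/8 ≈ 13.125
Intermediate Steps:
((1 + 0*(-4))*(-10/16))*(-21) = ((1 + 0)*(-10*1/16))*(-21) = (1*(-5/8))*(-21) = -5/8*(-21) = 105/8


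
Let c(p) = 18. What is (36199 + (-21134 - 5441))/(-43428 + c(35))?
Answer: -1604/7235 ≈ -0.22170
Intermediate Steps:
(36199 + (-21134 - 5441))/(-43428 + c(35)) = (36199 + (-21134 - 5441))/(-43428 + 18) = (36199 - 26575)/(-43410) = 9624*(-1/43410) = -1604/7235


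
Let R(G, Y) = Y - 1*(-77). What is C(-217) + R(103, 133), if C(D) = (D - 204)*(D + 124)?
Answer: 39363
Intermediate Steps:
R(G, Y) = 77 + Y (R(G, Y) = Y + 77 = 77 + Y)
C(D) = (-204 + D)*(124 + D)
C(-217) + R(103, 133) = (-25296 + (-217)**2 - 80*(-217)) + (77 + 133) = (-25296 + 47089 + 17360) + 210 = 39153 + 210 = 39363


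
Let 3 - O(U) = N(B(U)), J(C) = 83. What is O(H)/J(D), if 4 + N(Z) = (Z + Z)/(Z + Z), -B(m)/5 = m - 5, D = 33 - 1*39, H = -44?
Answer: 6/83 ≈ 0.072289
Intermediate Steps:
D = -6 (D = 33 - 39 = -6)
B(m) = 25 - 5*m (B(m) = -5*(m - 5) = -5*(-5 + m) = 25 - 5*m)
N(Z) = -3 (N(Z) = -4 + (Z + Z)/(Z + Z) = -4 + (2*Z)/((2*Z)) = -4 + (2*Z)*(1/(2*Z)) = -4 + 1 = -3)
O(U) = 6 (O(U) = 3 - 1*(-3) = 3 + 3 = 6)
O(H)/J(D) = 6/83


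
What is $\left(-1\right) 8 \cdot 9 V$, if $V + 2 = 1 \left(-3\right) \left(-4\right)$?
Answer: $-720$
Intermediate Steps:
$V = 10$ ($V = -2 + 1 \left(-3\right) \left(-4\right) = -2 - -12 = -2 + 12 = 10$)
$\left(-1\right) 8 \cdot 9 V = \left(-1\right) 8 \cdot 9 \cdot 10 = \left(-8\right) 9 \cdot 10 = \left(-72\right) 10 = -720$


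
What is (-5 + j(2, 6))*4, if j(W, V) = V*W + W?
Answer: 36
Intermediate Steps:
j(W, V) = W + V*W
(-5 + j(2, 6))*4 = (-5 + 2*(1 + 6))*4 = (-5 + 2*7)*4 = (-5 + 14)*4 = 9*4 = 36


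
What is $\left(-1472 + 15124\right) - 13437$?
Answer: $215$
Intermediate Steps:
$\left(-1472 + 15124\right) - 13437 = 13652 - 13437 = 215$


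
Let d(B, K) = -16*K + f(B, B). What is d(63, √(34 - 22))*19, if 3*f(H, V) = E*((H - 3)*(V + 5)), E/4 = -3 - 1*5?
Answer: -826880 - 608*√3 ≈ -8.2793e+5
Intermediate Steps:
E = -32 (E = 4*(-3 - 1*5) = 4*(-3 - 5) = 4*(-8) = -32)
f(H, V) = -32*(-3 + H)*(5 + V)/3 (f(H, V) = (-32*(H - 3)*(V + 5))/3 = (-32*(-3 + H)*(5 + V))/3 = -32*(-3 + H)*(5 + V)/3)
d(B, K) = 160 - 16*K - 64*B/3 - 32*B²/3 (d(B, K) = -16*K + (160 + 32*B - 160*B/3 - 32*B*B/3) = -16*K + (160 + 32*B - 160*B/3 - 32*B²/3) = -16*K + (160 - 64*B/3 - 32*B²/3) = 160 - 16*K - 64*B/3 - 32*B²/3)
d(63, √(34 - 22))*19 = (160 - 16*√(34 - 22) - 64/3*63 - 32/3*63²)*19 = (160 - 32*√3 - 1344 - 32/3*3969)*19 = (160 - 32*√3 - 1344 - 42336)*19 = (-43520 - 32*√3)*19 = -826880 - 608*√3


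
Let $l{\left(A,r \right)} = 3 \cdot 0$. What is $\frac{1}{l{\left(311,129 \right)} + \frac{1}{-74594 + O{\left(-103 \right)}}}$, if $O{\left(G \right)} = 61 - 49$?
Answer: $-74582$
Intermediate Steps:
$l{\left(A,r \right)} = 0$
$O{\left(G \right)} = 12$
$\frac{1}{l{\left(311,129 \right)} + \frac{1}{-74594 + O{\left(-103 \right)}}} = \frac{1}{0 + \frac{1}{-74594 + 12}} = \frac{1}{0 + \frac{1}{-74582}} = \frac{1}{0 - \frac{1}{74582}} = \frac{1}{- \frac{1}{74582}} = -74582$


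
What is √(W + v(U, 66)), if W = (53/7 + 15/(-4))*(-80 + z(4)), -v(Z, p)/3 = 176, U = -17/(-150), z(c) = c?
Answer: I*√40103/7 ≈ 28.608*I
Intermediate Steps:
U = 17/150 (U = -17*(-1/150) = 17/150 ≈ 0.11333)
v(Z, p) = -528 (v(Z, p) = -3*176 = -528)
W = -2033/7 (W = (53/7 + 15/(-4))*(-80 + 4) = (53*(⅐) + 15*(-¼))*(-76) = (53/7 - 15/4)*(-76) = (107/28)*(-76) = -2033/7 ≈ -290.43)
√(W + v(U, 66)) = √(-2033/7 - 528) = √(-5729/7) = I*√40103/7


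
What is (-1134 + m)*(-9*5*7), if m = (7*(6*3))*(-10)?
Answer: 754110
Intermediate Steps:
m = -1260 (m = (7*18)*(-10) = 126*(-10) = -1260)
(-1134 + m)*(-9*5*7) = (-1134 - 1260)*(-9*5*7) = -(-107730)*7 = -2394*(-315) = 754110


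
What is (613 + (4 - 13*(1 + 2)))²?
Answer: 334084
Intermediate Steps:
(613 + (4 - 13*(1 + 2)))² = (613 + (4 - 13*3))² = (613 + (4 - 39))² = (613 - 35)² = 578² = 334084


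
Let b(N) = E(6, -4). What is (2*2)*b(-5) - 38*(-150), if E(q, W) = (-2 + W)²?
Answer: 5844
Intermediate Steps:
b(N) = 36 (b(N) = (-2 - 4)² = (-6)² = 36)
(2*2)*b(-5) - 38*(-150) = (2*2)*36 - 38*(-150) = 4*36 + 5700 = 144 + 5700 = 5844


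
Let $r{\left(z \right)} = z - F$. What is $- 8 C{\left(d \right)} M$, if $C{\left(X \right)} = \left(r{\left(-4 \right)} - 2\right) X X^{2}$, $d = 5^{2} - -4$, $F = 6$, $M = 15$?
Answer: $35120160$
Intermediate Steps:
$d = 29$ ($d = 25 + 4 = 29$)
$r{\left(z \right)} = -6 + z$ ($r{\left(z \right)} = z - 6 = -6 + z$)
$C{\left(X \right)} = - 12 X^{3}$ ($C{\left(X \right)} = \left(\left(-6 - 4\right) - 2\right) X X^{2} = \left(-10 - 2\right) X^{3} = - 12 X^{3}$)
$- 8 C{\left(d \right)} M = - 8 \left(- 12 \cdot 29^{3}\right) 15 = - 8 \left(\left(-12\right) 24389\right) 15 = \left(-8\right) \left(-292668\right) 15 = 2341344 \cdot 15 = 35120160$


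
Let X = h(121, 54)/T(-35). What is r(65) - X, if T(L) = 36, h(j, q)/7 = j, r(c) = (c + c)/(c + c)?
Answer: -811/36 ≈ -22.528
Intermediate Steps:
r(c) = 1 (r(c) = (2*c)/((2*c)) = (2*c)*(1/(2*c)) = 1)
h(j, q) = 7*j
X = 847/36 (X = (7*121)/36 = 847*(1/36) = 847/36 ≈ 23.528)
r(65) - X = 1 - 1*847/36 = 1 - 847/36 = -811/36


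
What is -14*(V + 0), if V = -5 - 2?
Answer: 98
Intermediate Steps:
V = -7
-14*(V + 0) = -14*(-7 + 0) = -14*(-7) = 98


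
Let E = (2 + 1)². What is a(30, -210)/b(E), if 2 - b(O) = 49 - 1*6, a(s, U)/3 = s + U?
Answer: 540/41 ≈ 13.171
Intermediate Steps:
a(s, U) = 3*U + 3*s (a(s, U) = 3*(s + U) = 3*(U + s) = 3*U + 3*s)
E = 9 (E = 3² = 9)
b(O) = -41 (b(O) = 2 - (49 - 1*6) = 2 - (49 - 6) = 2 - 1*43 = 2 - 43 = -41)
a(30, -210)/b(E) = (3*(-210) + 3*30)/(-41) = (-630 + 90)*(-1/41) = -540*(-1/41) = 540/41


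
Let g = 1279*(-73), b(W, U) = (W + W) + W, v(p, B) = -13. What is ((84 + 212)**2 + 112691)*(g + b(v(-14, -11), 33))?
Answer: -18709875642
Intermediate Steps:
b(W, U) = 3*W (b(W, U) = 2*W + W = 3*W)
g = -93367
((84 + 212)**2 + 112691)*(g + b(v(-14, -11), 33)) = ((84 + 212)**2 + 112691)*(-93367 + 3*(-13)) = (296**2 + 112691)*(-93367 - 39) = (87616 + 112691)*(-93406) = 200307*(-93406) = -18709875642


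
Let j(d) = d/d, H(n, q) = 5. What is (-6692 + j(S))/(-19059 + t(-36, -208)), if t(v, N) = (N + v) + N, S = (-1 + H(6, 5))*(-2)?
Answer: 6691/19511 ≈ 0.34293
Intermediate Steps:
S = -8 (S = (-1 + 5)*(-2) = 4*(-2) = -8)
t(v, N) = v + 2*N
j(d) = 1
(-6692 + j(S))/(-19059 + t(-36, -208)) = (-6692 + 1)/(-19059 + (-36 + 2*(-208))) = -6691/(-19059 + (-36 - 416)) = -6691/(-19059 - 452) = -6691/(-19511) = -6691*(-1/19511) = 6691/19511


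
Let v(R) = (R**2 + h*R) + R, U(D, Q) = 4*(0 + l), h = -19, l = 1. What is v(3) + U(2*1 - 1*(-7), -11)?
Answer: -41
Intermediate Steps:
U(D, Q) = 4 (U(D, Q) = 4*(0 + 1) = 4*1 = 4)
v(R) = R**2 - 18*R (v(R) = (R**2 - 19*R) + R = R**2 - 18*R)
v(3) + U(2*1 - 1*(-7), -11) = 3*(-18 + 3) + 4 = 3*(-15) + 4 = -45 + 4 = -41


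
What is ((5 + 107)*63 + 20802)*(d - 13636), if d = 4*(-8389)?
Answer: -1314674736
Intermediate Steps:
d = -33556
((5 + 107)*63 + 20802)*(d - 13636) = ((5 + 107)*63 + 20802)*(-33556 - 13636) = (112*63 + 20802)*(-47192) = (7056 + 20802)*(-47192) = 27858*(-47192) = -1314674736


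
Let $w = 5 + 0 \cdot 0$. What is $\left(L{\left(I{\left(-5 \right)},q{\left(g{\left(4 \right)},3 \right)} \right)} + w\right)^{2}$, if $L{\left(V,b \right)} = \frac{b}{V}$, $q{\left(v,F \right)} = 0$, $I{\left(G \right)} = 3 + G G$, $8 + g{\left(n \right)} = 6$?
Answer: $25$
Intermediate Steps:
$g{\left(n \right)} = -2$ ($g{\left(n \right)} = -8 + 6 = -2$)
$I{\left(G \right)} = 3 + G^{2}$
$w = 5$ ($w = 5 + 0 = 5$)
$\left(L{\left(I{\left(-5 \right)},q{\left(g{\left(4 \right)},3 \right)} \right)} + w\right)^{2} = \left(\frac{0}{3 + \left(-5\right)^{2}} + 5\right)^{2} = \left(\frac{0}{3 + 25} + 5\right)^{2} = \left(\frac{0}{28} + 5\right)^{2} = \left(0 \cdot \frac{1}{28} + 5\right)^{2} = \left(0 + 5\right)^{2} = 5^{2} = 25$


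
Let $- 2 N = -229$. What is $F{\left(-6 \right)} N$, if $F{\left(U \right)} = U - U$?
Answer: $0$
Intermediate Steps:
$F{\left(U \right)} = 0$
$N = \frac{229}{2}$ ($N = \left(- \frac{1}{2}\right) \left(-229\right) = \frac{229}{2} \approx 114.5$)
$F{\left(-6 \right)} N = 0 \cdot \frac{229}{2} = 0$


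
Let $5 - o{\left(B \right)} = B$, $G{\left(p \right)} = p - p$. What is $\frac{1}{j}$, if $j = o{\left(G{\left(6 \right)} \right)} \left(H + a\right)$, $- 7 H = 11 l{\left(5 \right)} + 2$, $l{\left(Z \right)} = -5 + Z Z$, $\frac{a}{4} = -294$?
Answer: $- \frac{7}{42270} \approx -0.0001656$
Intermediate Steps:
$G{\left(p \right)} = 0$
$o{\left(B \right)} = 5 - B$
$a = -1176$ ($a = 4 \left(-294\right) = -1176$)
$l{\left(Z \right)} = -5 + Z^{2}$
$H = - \frac{222}{7}$ ($H = - \frac{11 \left(-5 + 5^{2}\right) + 2}{7} = - \frac{11 \left(-5 + 25\right) + 2}{7} = - \frac{11 \cdot 20 + 2}{7} = - \frac{220 + 2}{7} = \left(- \frac{1}{7}\right) 222 = - \frac{222}{7} \approx -31.714$)
$j = - \frac{42270}{7}$ ($j = \left(5 - 0\right) \left(- \frac{222}{7} - 1176\right) = \left(5 + 0\right) \left(- \frac{8454}{7}\right) = 5 \left(- \frac{8454}{7}\right) = - \frac{42270}{7} \approx -6038.6$)
$\frac{1}{j} = \frac{1}{- \frac{42270}{7}} = - \frac{7}{42270}$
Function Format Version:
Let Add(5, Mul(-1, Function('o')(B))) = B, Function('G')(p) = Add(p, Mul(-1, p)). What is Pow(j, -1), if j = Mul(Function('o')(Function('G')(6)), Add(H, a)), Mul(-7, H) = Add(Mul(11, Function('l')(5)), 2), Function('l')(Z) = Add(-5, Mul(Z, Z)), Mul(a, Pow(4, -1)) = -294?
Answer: Rational(-7, 42270) ≈ -0.00016560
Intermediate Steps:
Function('G')(p) = 0
Function('o')(B) = Add(5, Mul(-1, B))
a = -1176 (a = Mul(4, -294) = -1176)
Function('l')(Z) = Add(-5, Pow(Z, 2))
H = Rational(-222, 7) (H = Mul(Rational(-1, 7), Add(Mul(11, Add(-5, Pow(5, 2))), 2)) = Mul(Rational(-1, 7), Add(Mul(11, Add(-5, 25)), 2)) = Mul(Rational(-1, 7), Add(Mul(11, 20), 2)) = Mul(Rational(-1, 7), Add(220, 2)) = Mul(Rational(-1, 7), 222) = Rational(-222, 7) ≈ -31.714)
j = Rational(-42270, 7) (j = Mul(Add(5, Mul(-1, 0)), Add(Rational(-222, 7), -1176)) = Mul(Add(5, 0), Rational(-8454, 7)) = Mul(5, Rational(-8454, 7)) = Rational(-42270, 7) ≈ -6038.6)
Pow(j, -1) = Pow(Rational(-42270, 7), -1) = Rational(-7, 42270)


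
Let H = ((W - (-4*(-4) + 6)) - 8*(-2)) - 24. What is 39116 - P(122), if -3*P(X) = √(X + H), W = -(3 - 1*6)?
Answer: 39116 + √95/3 ≈ 39119.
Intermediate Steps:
W = 3 (W = -(3 - 6) = -1*(-3) = 3)
H = -27 (H = ((3 - (-4*(-4) + 6)) - 8*(-2)) - 24 = ((3 - (16 + 6)) + 16) - 24 = ((3 - 1*22) + 16) - 24 = ((3 - 22) + 16) - 24 = (-19 + 16) - 24 = -3 - 24 = -27)
P(X) = -√(-27 + X)/3 (P(X) = -√(X - 27)/3 = -√(-27 + X)/3)
39116 - P(122) = 39116 - (-1)*√(-27 + 122)/3 = 39116 - (-1)*√95/3 = 39116 + √95/3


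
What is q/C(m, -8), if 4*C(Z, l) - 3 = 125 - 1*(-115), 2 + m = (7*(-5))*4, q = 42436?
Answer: 169744/243 ≈ 698.54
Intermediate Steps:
m = -142 (m = -2 + (7*(-5))*4 = -2 - 35*4 = -2 - 140 = -142)
C(Z, l) = 243/4 (C(Z, l) = ¾ + (125 - 1*(-115))/4 = ¾ + (125 + 115)/4 = ¾ + (¼)*240 = ¾ + 60 = 243/4)
q/C(m, -8) = 42436/(243/4) = 42436*(4/243) = 169744/243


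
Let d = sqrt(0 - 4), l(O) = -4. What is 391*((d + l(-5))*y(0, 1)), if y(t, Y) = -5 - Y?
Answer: 9384 - 4692*I ≈ 9384.0 - 4692.0*I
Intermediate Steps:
d = 2*I (d = sqrt(-4) = 2*I ≈ 2.0*I)
391*((d + l(-5))*y(0, 1)) = 391*((2*I - 4)*(-5 - 1*1)) = 391*((-4 + 2*I)*(-5 - 1)) = 391*((-4 + 2*I)*(-6)) = 391*(24 - 12*I) = 9384 - 4692*I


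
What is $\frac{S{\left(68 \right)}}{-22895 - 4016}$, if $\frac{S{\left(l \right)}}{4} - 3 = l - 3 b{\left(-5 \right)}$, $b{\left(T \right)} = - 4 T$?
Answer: $- \frac{44}{26911} \approx -0.001635$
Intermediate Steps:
$S{\left(l \right)} = -228 + 4 l$ ($S{\left(l \right)} = 12 + 4 \left(l - 3 \left(\left(-4\right) \left(-5\right)\right)\right) = 12 + 4 \left(l - 60\right) = 12 + 4 \left(-60 + l\right) = 12 + \left(-240 + 4 l\right) = -228 + 4 l$)
$\frac{S{\left(68 \right)}}{-22895 - 4016} = \frac{-228 + 4 \cdot 68}{-22895 - 4016} = \frac{-228 + 272}{-26911} = 44 \left(- \frac{1}{26911}\right) = - \frac{44}{26911}$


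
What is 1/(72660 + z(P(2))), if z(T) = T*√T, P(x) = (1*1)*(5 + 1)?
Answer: 6055/439956282 - √6/879912564 ≈ 1.3760e-5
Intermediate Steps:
P(x) = 6 (P(x) = 1*6 = 6)
z(T) = T^(3/2)
1/(72660 + z(P(2))) = 1/(72660 + 6^(3/2)) = 1/(72660 + 6*√6)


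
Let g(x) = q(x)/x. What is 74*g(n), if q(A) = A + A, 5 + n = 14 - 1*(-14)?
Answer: 148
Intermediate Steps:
n = 23 (n = -5 + (14 - 1*(-14)) = -5 + (14 + 14) = -5 + 28 = 23)
q(A) = 2*A
g(x) = 2 (g(x) = (2*x)/x = 2)
74*g(n) = 74*2 = 148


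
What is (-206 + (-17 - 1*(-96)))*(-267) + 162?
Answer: 34071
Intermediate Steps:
(-206 + (-17 - 1*(-96)))*(-267) + 162 = (-206 + (-17 + 96))*(-267) + 162 = (-206 + 79)*(-267) + 162 = -127*(-267) + 162 = 33909 + 162 = 34071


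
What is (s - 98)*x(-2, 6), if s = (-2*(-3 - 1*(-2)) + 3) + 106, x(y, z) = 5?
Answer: 65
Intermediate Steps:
s = 111 (s = (-2*(-3 + 2) + 3) + 106 = (-2*(-1) + 3) + 106 = (2 + 3) + 106 = 5 + 106 = 111)
(s - 98)*x(-2, 6) = (111 - 98)*5 = 13*5 = 65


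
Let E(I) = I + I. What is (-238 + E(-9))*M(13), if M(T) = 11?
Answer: -2816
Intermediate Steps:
E(I) = 2*I
(-238 + E(-9))*M(13) = (-238 + 2*(-9))*11 = (-238 - 18)*11 = -256*11 = -2816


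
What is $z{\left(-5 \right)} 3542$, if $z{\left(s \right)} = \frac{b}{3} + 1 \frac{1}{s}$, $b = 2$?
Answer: $\frac{24794}{15} \approx 1652.9$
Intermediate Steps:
$z{\left(s \right)} = \frac{2}{3} + \frac{1}{s}$ ($z{\left(s \right)} = \frac{2}{3} + 1 \frac{1}{s} = 2 \cdot \frac{1}{3} + \frac{1}{s} = \frac{2}{3} + \frac{1}{s}$)
$z{\left(-5 \right)} 3542 = \left(\frac{2}{3} + \frac{1}{-5}\right) 3542 = \left(\frac{2}{3} - \frac{1}{5}\right) 3542 = \frac{7}{15} \cdot 3542 = \frac{24794}{15}$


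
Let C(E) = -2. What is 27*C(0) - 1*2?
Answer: -56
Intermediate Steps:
27*C(0) - 1*2 = 27*(-2) - 1*2 = -54 - 2 = -56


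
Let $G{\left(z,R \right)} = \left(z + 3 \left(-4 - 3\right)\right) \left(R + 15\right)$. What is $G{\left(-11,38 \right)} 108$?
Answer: $-183168$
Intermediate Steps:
$G{\left(z,R \right)} = \left(-21 + z\right) \left(15 + R\right)$ ($G{\left(z,R \right)} = \left(z + 3 \left(-7\right)\right) \left(15 + R\right) = \left(z - 21\right) \left(15 + R\right) = \left(-21 + z\right) \left(15 + R\right)$)
$G{\left(-11,38 \right)} 108 = \left(-315 - 798 + 15 \left(-11\right) + 38 \left(-11\right)\right) 108 = \left(-315 - 798 - 165 - 418\right) 108 = \left(-1696\right) 108 = -183168$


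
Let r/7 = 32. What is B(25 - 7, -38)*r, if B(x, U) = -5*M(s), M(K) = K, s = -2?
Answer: 2240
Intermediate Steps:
B(x, U) = 10 (B(x, U) = -5*(-2) = 10)
r = 224 (r = 7*32 = 224)
B(25 - 7, -38)*r = 10*224 = 2240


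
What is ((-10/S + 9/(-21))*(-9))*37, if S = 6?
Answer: 4884/7 ≈ 697.71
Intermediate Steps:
((-10/S + 9/(-21))*(-9))*37 = ((-10/6 + 9/(-21))*(-9))*37 = ((-10*1/6 + 9*(-1/21))*(-9))*37 = ((-5/3 - 3/7)*(-9))*37 = -44/21*(-9)*37 = (132/7)*37 = 4884/7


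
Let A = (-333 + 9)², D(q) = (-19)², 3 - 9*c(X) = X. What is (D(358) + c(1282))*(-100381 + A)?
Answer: 9052150/9 ≈ 1.0058e+6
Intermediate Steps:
c(X) = ⅓ - X/9
D(q) = 361
A = 104976 (A = (-324)² = 104976)
(D(358) + c(1282))*(-100381 + A) = (361 + (⅓ - ⅑*1282))*(-100381 + 104976) = (361 + (⅓ - 1282/9))*4595 = (361 - 1279/9)*4595 = (1970/9)*4595 = 9052150/9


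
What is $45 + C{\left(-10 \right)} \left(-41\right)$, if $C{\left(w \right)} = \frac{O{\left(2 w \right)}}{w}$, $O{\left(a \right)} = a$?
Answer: $-37$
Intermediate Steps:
$C{\left(w \right)} = 2$ ($C{\left(w \right)} = \frac{2 w}{w} = 2$)
$45 + C{\left(-10 \right)} \left(-41\right) = 45 + 2 \left(-41\right) = 45 - 82 = -37$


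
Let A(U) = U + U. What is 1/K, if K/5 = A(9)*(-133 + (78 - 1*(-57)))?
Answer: 1/180 ≈ 0.0055556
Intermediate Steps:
A(U) = 2*U
K = 180 (K = 5*((2*9)*(-133 + (78 - 1*(-57)))) = 5*(18*(-133 + (78 + 57))) = 5*(18*(-133 + 135)) = 5*(18*2) = 5*36 = 180)
1/K = 1/180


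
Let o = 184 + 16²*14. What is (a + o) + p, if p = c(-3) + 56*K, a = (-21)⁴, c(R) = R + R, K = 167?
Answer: 207595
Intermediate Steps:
c(R) = 2*R
o = 3768 (o = 184 + 256*14 = 184 + 3584 = 3768)
a = 194481
p = 9346 (p = 2*(-3) + 56*167 = -6 + 9352 = 9346)
(a + o) + p = (194481 + 3768) + 9346 = 198249 + 9346 = 207595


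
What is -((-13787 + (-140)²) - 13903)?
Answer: 8090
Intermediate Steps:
-((-13787 + (-140)²) - 13903) = -((-13787 + 19600) - 13903) = -(5813 - 13903) = -1*(-8090) = 8090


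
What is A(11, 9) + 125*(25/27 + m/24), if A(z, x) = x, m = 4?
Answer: 7861/54 ≈ 145.57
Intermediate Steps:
A(11, 9) + 125*(25/27 + m/24) = 9 + 125*(25/27 + 4/24) = 9 + 125*(25*(1/27) + 4*(1/24)) = 9 + 125*(25/27 + ⅙) = 9 + 125*(59/54) = 9 + 7375/54 = 7861/54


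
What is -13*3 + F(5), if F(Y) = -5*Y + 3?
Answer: -61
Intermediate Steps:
F(Y) = 3 - 5*Y
-13*3 + F(5) = -13*3 + (3 - 5*5) = -39 + (3 - 25) = -39 - 22 = -61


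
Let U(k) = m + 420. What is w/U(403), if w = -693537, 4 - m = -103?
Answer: -693537/527 ≈ -1316.0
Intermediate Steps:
m = 107 (m = 4 - 1*(-103) = 4 + 103 = 107)
U(k) = 527 (U(k) = 107 + 420 = 527)
w/U(403) = -693537/527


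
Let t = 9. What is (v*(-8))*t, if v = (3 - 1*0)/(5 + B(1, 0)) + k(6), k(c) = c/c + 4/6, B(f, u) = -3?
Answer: -228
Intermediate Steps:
k(c) = 5/3 (k(c) = 1 + 4*(⅙) = 1 + ⅔ = 5/3)
v = 19/6 (v = (3 - 1*0)/(5 - 3) + 5/3 = (3 + 0)/2 + 5/3 = (½)*3 + 5/3 = 3/2 + 5/3 = 19/6 ≈ 3.1667)
(v*(-8))*t = ((19/6)*(-8))*9 = -76/3*9 = -228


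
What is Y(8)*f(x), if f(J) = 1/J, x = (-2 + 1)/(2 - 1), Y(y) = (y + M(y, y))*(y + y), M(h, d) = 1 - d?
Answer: -16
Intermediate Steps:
Y(y) = 2*y (Y(y) = (y + (1 - y))*(y + y) = 1*(2*y) = 2*y)
x = -1 (x = -1/1 = -1*1 = -1)
Y(8)*f(x) = (2*8)/(-1) = 16*(-1) = -16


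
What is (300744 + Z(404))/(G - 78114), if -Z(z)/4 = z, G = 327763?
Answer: 299128/249649 ≈ 1.1982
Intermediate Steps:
Z(z) = -4*z
(300744 + Z(404))/(G - 78114) = (300744 - 4*404)/(327763 - 78114) = (300744 - 1616)/249649 = 299128*(1/249649) = 299128/249649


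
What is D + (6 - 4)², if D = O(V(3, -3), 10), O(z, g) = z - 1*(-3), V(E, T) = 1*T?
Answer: 4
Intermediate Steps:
V(E, T) = T
O(z, g) = 3 + z (O(z, g) = z + 3 = 3 + z)
D = 0 (D = 3 - 3 = 0)
D + (6 - 4)² = 0 + (6 - 4)² = 0 + 2² = 0 + 4 = 4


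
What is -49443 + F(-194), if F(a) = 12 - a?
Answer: -49237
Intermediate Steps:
-49443 + F(-194) = -49443 + (12 - 1*(-194)) = -49443 + (12 + 194) = -49443 + 206 = -49237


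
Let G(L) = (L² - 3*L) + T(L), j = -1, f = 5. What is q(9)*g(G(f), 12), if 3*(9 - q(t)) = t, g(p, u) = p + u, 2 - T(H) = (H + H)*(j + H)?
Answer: -96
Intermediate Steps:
T(H) = 2 - 2*H*(-1 + H) (T(H) = 2 - (H + H)*(-1 + H) = 2 - 2*H*(-1 + H))
G(L) = 2 - L - L² (G(L) = (L² - 3*L) + (2 - 2*L² + 2*L) = 2 - L - L²)
q(t) = 9 - t/3
q(9)*g(G(f), 12) = (9 - ⅓*9)*((2 - 1*5 - 1*5²) + 12) = (9 - 3)*((2 - 5 - 1*25) + 12) = 6*((2 - 5 - 25) + 12) = 6*(-28 + 12) = 6*(-16) = -96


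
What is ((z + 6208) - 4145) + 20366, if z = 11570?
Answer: 33999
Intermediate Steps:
((z + 6208) - 4145) + 20366 = ((11570 + 6208) - 4145) + 20366 = (17778 - 4145) + 20366 = 13633 + 20366 = 33999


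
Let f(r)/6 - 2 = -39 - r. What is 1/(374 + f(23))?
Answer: 1/14 ≈ 0.071429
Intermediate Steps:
f(r) = -222 - 6*r (f(r) = 12 + 6*(-39 - r) = 12 + (-234 - 6*r) = -222 - 6*r)
1/(374 + f(23)) = 1/(374 + (-222 - 6*23)) = 1/(374 + (-222 - 138)) = 1/(374 - 360) = 1/14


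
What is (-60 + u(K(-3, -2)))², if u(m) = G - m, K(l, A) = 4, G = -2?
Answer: 4356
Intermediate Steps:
u(m) = -2 - m
(-60 + u(K(-3, -2)))² = (-60 + (-2 - 1*4))² = (-60 + (-2 - 4))² = (-60 - 6)² = (-66)² = 4356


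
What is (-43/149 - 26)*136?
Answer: -532712/149 ≈ -3575.3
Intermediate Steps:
(-43/149 - 26)*136 = -3917/149*136 = -532712/149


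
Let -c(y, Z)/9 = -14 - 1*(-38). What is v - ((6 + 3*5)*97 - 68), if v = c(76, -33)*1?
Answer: -2185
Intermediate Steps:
c(y, Z) = -216 (c(y, Z) = -9*(-14 - 1*(-38)) = -9*(-14 + 38) = -9*24 = -216)
v = -216 (v = -216*1 = -216)
v - ((6 + 3*5)*97 - 68) = -216 - ((6 + 3*5)*97 - 68) = -216 - ((6 + 15)*97 - 68) = -216 - (21*97 - 68) = -216 - (2037 - 68) = -216 - 1*1969 = -216 - 1969 = -2185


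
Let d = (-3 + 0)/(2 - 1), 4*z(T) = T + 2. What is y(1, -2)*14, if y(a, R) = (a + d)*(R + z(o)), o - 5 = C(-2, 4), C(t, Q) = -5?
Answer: 42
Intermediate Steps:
o = 0 (o = 5 - 5 = 0)
z(T) = ½ + T/4 (z(T) = (T + 2)/4 = (2 + T)/4 = ½ + T/4)
d = -3 (d = -3/1 = -3*1 = -3)
y(a, R) = (½ + R)*(-3 + a) (y(a, R) = (a - 3)*(R + (½ + (¼)*0)) = (-3 + a)*(R + (½ + 0)) = (-3 + a)*(R + ½) = (-3 + a)*(½ + R) = (½ + R)*(-3 + a))
y(1, -2)*14 = (-3/2 + (½)*1 - 3*(-2) - 2*1)*14 = (-3/2 + ½ + 6 - 2)*14 = 3*14 = 42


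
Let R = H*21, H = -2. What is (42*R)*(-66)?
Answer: 116424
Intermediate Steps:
R = -42 (R = -2*21 = -42)
(42*R)*(-66) = (42*(-42))*(-66) = -1764*(-66) = 116424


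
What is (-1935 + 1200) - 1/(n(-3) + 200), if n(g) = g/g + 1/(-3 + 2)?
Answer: -147001/200 ≈ -735.00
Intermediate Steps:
n(g) = 0 (n(g) = 1 + 1/(-1) = 1 - 1 = 0)
(-1935 + 1200) - 1/(n(-3) + 200) = (-1935 + 1200) - 1/(0 + 200) = -735 - 1/200 = -147001/200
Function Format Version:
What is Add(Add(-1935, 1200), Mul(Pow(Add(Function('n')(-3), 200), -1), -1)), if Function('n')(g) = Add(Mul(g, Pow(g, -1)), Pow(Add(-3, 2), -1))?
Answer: Rational(-147001, 200) ≈ -735.00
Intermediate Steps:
Function('n')(g) = 0 (Function('n')(g) = Add(1, Pow(-1, -1)) = Add(1, -1) = 0)
Add(Add(-1935, 1200), Mul(Pow(Add(Function('n')(-3), 200), -1), -1)) = Add(Add(-1935, 1200), Mul(Pow(Add(0, 200), -1), -1)) = Add(-735, Mul(Pow(200, -1), -1)) = Add(-735, Mul(Rational(1, 200), -1)) = Add(-735, Rational(-1, 200)) = Rational(-147001, 200)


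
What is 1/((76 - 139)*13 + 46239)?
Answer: 1/45420 ≈ 2.2017e-5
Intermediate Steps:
1/((76 - 139)*13 + 46239) = 1/(-63*13 + 46239) = 1/(-819 + 46239) = 1/45420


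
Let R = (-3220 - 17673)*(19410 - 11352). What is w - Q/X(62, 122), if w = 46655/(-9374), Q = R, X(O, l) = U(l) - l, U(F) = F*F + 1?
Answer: 12228515079/1072778 ≈ 11399.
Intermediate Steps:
U(F) = 1 + F² (U(F) = F² + 1 = 1 + F²)
R = -168355794 (R = -20893*8058 = -168355794)
X(O, l) = 1 + l² - l (X(O, l) = (1 + l²) - l = 1 + l² - l)
Q = -168355794
w = -1085/218 (w = 46655*(-1/9374) = -1085/218 ≈ -4.9771)
w - Q/X(62, 122) = -1085/218 - (-168355794)/(1 + 122² - 1*122) = -1085/218 - (-168355794)/(1 + 14884 - 122) = -1085/218 - (-168355794)/14763 = -1085/218 - 1*(-56118598/4921) = -1085/218 + 56118598/4921 = 12228515079/1072778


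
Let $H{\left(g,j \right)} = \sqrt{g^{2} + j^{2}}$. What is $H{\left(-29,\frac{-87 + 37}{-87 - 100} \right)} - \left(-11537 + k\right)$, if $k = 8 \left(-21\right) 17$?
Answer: $14393 + \frac{\sqrt{29411429}}{187} \approx 14422.0$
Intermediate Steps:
$k = -2856$ ($k = \left(-168\right) 17 = -2856$)
$H{\left(-29,\frac{-87 + 37}{-87 - 100} \right)} - \left(-11537 + k\right) = \sqrt{\left(-29\right)^{2} + \left(\frac{-87 + 37}{-87 - 100}\right)^{2}} + \left(11537 - -2856\right) = \sqrt{841 + \left(- \frac{50}{-187}\right)^{2}} + \left(11537 + 2856\right) = \sqrt{841 + \left(\left(-50\right) \left(- \frac{1}{187}\right)\right)^{2}} + 14393 = \sqrt{841 + \left(\frac{50}{187}\right)^{2}} + 14393 = \sqrt{841 + \frac{2500}{34969}} + 14393 = \sqrt{\frac{29411429}{34969}} + 14393 = \frac{\sqrt{29411429}}{187} + 14393 = 14393 + \frac{\sqrt{29411429}}{187}$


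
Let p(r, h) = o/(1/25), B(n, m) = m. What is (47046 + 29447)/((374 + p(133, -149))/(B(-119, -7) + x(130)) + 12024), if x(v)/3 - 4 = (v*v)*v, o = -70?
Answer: 504165745465/79250242744 ≈ 6.3617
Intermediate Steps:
x(v) = 12 + 3*v³ (x(v) = 12 + 3*((v*v)*v) = 12 + 3*(v²*v) = 12 + 3*v³)
p(r, h) = -1750 (p(r, h) = -70/(1/25) = -70/1/25 = -70*25 = -1750)
(47046 + 29447)/((374 + p(133, -149))/(B(-119, -7) + x(130)) + 12024) = (47046 + 29447)/((374 - 1750)/(-7 + (12 + 3*130³)) + 12024) = 76493/(-1376/(-7 + (12 + 3*2197000)) + 12024) = 76493/(-1376/(-7 + (12 + 6591000)) + 12024) = 76493/(-1376/(-7 + 6591012) + 12024) = 76493/(-1376/6591005 + 12024) = 76493/(79250242744/6591005) = 76493*(6591005/79250242744) = 504165745465/79250242744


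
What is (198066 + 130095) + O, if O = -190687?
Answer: 137474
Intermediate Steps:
(198066 + 130095) + O = (198066 + 130095) - 190687 = 328161 - 190687 = 137474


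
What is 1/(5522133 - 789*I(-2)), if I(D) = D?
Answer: 1/5523711 ≈ 1.8104e-7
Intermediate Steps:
1/(5522133 - 789*I(-2)) = 1/(5522133 - 789*(-2)) = 1/(5522133 + 1578) = 1/5523711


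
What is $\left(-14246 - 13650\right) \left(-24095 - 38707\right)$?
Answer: $1751924592$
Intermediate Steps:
$\left(-14246 - 13650\right) \left(-24095 - 38707\right) = \left(-27896\right) \left(-62802\right) = 1751924592$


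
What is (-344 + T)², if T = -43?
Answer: 149769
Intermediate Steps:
(-344 + T)² = (-344 - 43)² = (-387)² = 149769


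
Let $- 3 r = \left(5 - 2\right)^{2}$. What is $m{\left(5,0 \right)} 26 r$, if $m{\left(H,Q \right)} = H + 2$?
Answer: $-546$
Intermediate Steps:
$m{\left(H,Q \right)} = 2 + H$
$r = -3$ ($r = - \frac{\left(5 - 2\right)^{2}}{3} = - \frac{3^{2}}{3} = \left(- \frac{1}{3}\right) 9 = -3$)
$m{\left(5,0 \right)} 26 r = \left(2 + 5\right) 26 \left(-3\right) = 7 \cdot 26 \left(-3\right) = 182 \left(-3\right) = -546$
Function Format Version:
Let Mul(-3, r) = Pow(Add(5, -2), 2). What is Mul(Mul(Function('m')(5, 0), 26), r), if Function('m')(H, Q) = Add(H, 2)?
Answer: -546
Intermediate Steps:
Function('m')(H, Q) = Add(2, H)
r = -3 (r = Mul(Rational(-1, 3), Pow(Add(5, -2), 2)) = Mul(Rational(-1, 3), Pow(3, 2)) = Mul(Rational(-1, 3), 9) = -3)
Mul(Mul(Function('m')(5, 0), 26), r) = Mul(Mul(Add(2, 5), 26), -3) = Mul(Mul(7, 26), -3) = Mul(182, -3) = -546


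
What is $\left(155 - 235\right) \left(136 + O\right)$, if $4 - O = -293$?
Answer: $-34640$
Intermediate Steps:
$O = 297$ ($O = 4 - -293 = 4 + 293 = 297$)
$\left(155 - 235\right) \left(136 + O\right) = \left(155 - 235\right) \left(136 + 297\right) = \left(-80\right) 433 = -34640$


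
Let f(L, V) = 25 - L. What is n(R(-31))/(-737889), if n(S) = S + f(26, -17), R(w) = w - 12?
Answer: 44/737889 ≈ 5.9630e-5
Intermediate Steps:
R(w) = -12 + w
n(S) = -1 + S (n(S) = S + (25 - 1*26) = S + (25 - 26) = S - 1 = -1 + S)
n(R(-31))/(-737889) = (-1 + (-12 - 31))/(-737889) = (-1 - 43)*(-1/737889) = -44*(-1/737889) = 44/737889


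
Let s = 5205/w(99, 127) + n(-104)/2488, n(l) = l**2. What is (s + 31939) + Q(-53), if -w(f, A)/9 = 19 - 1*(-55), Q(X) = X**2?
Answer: 2398831975/69042 ≈ 34745.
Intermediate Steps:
w(f, A) = -666 (w(f, A) = -9*(19 - 1*(-55)) = -9*(19 + 55) = -9*74 = -666)
s = -239441/69042 (s = 5205/(-666) + (-104)**2/2488 = 5205*(-1/666) + 10816*(1/2488) = -1735/222 + 1352/311 = -239441/69042 ≈ -3.4680)
(s + 31939) + Q(-53) = (-239441/69042 + 31939) + (-53)**2 = 2204892997/69042 + 2809 = 2398831975/69042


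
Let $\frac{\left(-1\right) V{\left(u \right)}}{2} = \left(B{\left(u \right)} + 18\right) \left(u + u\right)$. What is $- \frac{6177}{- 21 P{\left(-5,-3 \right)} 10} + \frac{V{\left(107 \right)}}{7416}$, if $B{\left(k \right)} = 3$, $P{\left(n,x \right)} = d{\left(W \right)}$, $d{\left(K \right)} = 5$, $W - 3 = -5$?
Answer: $\frac{252578}{54075} \approx 4.6709$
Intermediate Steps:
$W = -2$ ($W = 3 - 5 = -2$)
$P{\left(n,x \right)} = 5$
$V{\left(u \right)} = - 84 u$ ($V{\left(u \right)} = - 2 \left(3 + 18\right) \left(u + u\right) = - 2 \cdot 21 \cdot 2 u = - 2 \cdot 42 u = - 84 u$)
$- \frac{6177}{- 21 P{\left(-5,-3 \right)} 10} + \frac{V{\left(107 \right)}}{7416} = - \frac{6177}{\left(-21\right) 5 \cdot 10} + \frac{\left(-84\right) 107}{7416} = - \frac{6177}{\left(-105\right) 10} - \frac{749}{618} = - \frac{6177}{-1050} - \frac{749}{618} = \left(-6177\right) \left(- \frac{1}{1050}\right) - \frac{749}{618} = \frac{2059}{350} - \frac{749}{618} = \frac{252578}{54075}$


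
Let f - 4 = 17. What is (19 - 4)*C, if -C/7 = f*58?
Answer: -127890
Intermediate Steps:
f = 21 (f = 4 + 17 = 21)
C = -8526 (C = -147*58 = -7*1218 = -8526)
(19 - 4)*C = (19 - 4)*(-8526) = 15*(-8526) = -127890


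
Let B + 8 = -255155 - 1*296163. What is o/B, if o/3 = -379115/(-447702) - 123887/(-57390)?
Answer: -6435155627/393487764338230 ≈ -1.6354e-5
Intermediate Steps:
B = -551326 (B = -8 + (-255155 - 1*296163) = -8 + (-255155 - 296163) = -8 - 551318 = -551326)
o = 6435155627/713711605 (o = 3*(-379115/(-447702) - 123887/(-57390)) = 3*(-379115*(-1/447702) - 123887*(-1/57390)) = 3*(379115/447702 + 123887/57390) = 3*(6435155627/2141134815) = 6435155627/713711605 ≈ 9.0165)
o/B = (6435155627/713711605)/(-551326) = (6435155627/713711605)*(-1/551326) = -6435155627/393487764338230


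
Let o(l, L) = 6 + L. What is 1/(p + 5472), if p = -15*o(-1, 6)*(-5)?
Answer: 1/6372 ≈ 0.00015694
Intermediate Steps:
p = 900 (p = -15*(6 + 6)*(-5) = -15*12*(-5) = -180*(-5) = 900)
1/(p + 5472) = 1/(900 + 5472) = 1/6372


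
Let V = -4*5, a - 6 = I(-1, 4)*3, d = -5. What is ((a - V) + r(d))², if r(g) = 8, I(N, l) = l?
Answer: 2116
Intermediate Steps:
a = 18 (a = 6 + 4*3 = 6 + 12 = 18)
V = -20
((a - V) + r(d))² = ((18 - 1*(-20)) + 8)² = ((18 + 20) + 8)² = (38 + 8)² = 46² = 2116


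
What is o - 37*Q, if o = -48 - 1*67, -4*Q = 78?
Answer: 1213/2 ≈ 606.50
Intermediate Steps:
Q = -39/2 (Q = -¼*78 = -39/2 ≈ -19.500)
o = -115 (o = -48 - 67 = -115)
o - 37*Q = -115 - 37*(-39/2) = -115 + 1443/2 = 1213/2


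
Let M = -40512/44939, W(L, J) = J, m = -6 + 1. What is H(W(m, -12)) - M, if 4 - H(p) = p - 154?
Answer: 7680142/44939 ≈ 170.90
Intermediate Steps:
m = -5
H(p) = 158 - p (H(p) = 4 - (p - 154) = 4 - (-154 + p) = 4 + (154 - p) = 158 - p)
M = -40512/44939 (M = -40512*1/44939 = -40512/44939 ≈ -0.90149)
H(W(m, -12)) - M = (158 - 1*(-12)) - 1*(-40512/44939) = (158 + 12) + 40512/44939 = 170 + 40512/44939 = 7680142/44939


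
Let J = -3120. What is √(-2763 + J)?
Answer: I*√5883 ≈ 76.701*I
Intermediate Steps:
√(-2763 + J) = √(-2763 - 3120) = √(-5883) = I*√5883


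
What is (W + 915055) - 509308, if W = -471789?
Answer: -66042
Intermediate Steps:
(W + 915055) - 509308 = (-471789 + 915055) - 509308 = 443266 - 509308 = -66042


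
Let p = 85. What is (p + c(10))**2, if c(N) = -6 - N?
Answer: 4761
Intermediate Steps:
(p + c(10))**2 = (85 + (-6 - 1*10))**2 = (85 + (-6 - 10))**2 = (85 - 16)**2 = 69**2 = 4761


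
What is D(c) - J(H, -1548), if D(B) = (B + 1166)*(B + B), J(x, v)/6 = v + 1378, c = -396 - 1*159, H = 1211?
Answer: -677190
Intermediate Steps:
c = -555 (c = -396 - 159 = -555)
J(x, v) = 8268 + 6*v (J(x, v) = 6*(v + 1378) = 6*(1378 + v) = 8268 + 6*v)
D(B) = 2*B*(1166 + B) (D(B) = (1166 + B)*(2*B) = 2*B*(1166 + B))
D(c) - J(H, -1548) = 2*(-555)*(1166 - 555) - (8268 + 6*(-1548)) = 2*(-555)*611 - (8268 - 9288) = -678210 - 1*(-1020) = -678210 + 1020 = -677190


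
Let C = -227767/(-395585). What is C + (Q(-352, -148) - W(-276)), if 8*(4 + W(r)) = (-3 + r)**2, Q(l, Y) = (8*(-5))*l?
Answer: 13780443271/3164680 ≈ 4354.5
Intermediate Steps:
Q(l, Y) = -40*l
W(r) = -4 + (-3 + r)**2/8
C = 227767/395585 (C = -227767*(-1/395585) = 227767/395585 ≈ 0.57577)
C + (Q(-352, -148) - W(-276)) = 227767/395585 + (-40*(-352) - (-4 + (-3 - 276)**2/8)) = 227767/395585 + (14080 - (-4 + (1/8)*(-279)**2)) = 227767/395585 + (14080 - (-4 + (1/8)*77841)) = 227767/395585 + (14080 - (-4 + 77841/8)) = 227767/395585 + (14080 - 1*77809/8) = 227767/395585 + (14080 - 77809/8) = 227767/395585 + 34831/8 = 13780443271/3164680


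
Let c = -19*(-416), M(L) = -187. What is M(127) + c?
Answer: 7717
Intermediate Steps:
c = 7904
M(127) + c = -187 + 7904 = 7717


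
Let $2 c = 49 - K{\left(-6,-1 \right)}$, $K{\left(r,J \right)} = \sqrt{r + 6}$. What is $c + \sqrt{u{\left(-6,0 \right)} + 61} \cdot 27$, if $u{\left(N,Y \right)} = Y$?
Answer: $\frac{49}{2} + 27 \sqrt{61} \approx 235.38$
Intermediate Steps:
$K{\left(r,J \right)} = \sqrt{6 + r}$
$c = \frac{49}{2}$ ($c = \frac{49 - \sqrt{6 - 6}}{2} = \frac{49 - \sqrt{0}}{2} = \frac{49 - 0}{2} = \frac{49 + 0}{2} = \frac{1}{2} \cdot 49 = \frac{49}{2} \approx 24.5$)
$c + \sqrt{u{\left(-6,0 \right)} + 61} \cdot 27 = \frac{49}{2} + \sqrt{0 + 61} \cdot 27 = \frac{49}{2} + \sqrt{61} \cdot 27 = \frac{49}{2} + 27 \sqrt{61}$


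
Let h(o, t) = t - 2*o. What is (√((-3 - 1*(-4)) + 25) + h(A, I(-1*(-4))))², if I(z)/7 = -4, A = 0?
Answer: (28 - √26)² ≈ 524.46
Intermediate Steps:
I(z) = -28 (I(z) = 7*(-4) = -28)
h(o, t) = t - 2*o
(√((-3 - 1*(-4)) + 25) + h(A, I(-1*(-4))))² = (√((-3 - 1*(-4)) + 25) + (-28 - 2*0))² = (√((-3 + 4) + 25) + (-28 + 0))² = (√(1 + 25) - 28)² = (√26 - 28)² = (-28 + √26)²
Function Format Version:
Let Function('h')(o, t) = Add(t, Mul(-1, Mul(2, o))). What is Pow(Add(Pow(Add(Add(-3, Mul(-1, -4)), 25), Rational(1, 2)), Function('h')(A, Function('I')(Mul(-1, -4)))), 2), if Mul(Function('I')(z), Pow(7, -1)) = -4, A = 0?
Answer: Pow(Add(28, Mul(-1, Pow(26, Rational(1, 2)))), 2) ≈ 524.46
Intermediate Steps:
Function('I')(z) = -28 (Function('I')(z) = Mul(7, -4) = -28)
Function('h')(o, t) = Add(t, Mul(-2, o))
Pow(Add(Pow(Add(Add(-3, Mul(-1, -4)), 25), Rational(1, 2)), Function('h')(A, Function('I')(Mul(-1, -4)))), 2) = Pow(Add(Pow(Add(Add(-3, Mul(-1, -4)), 25), Rational(1, 2)), Add(-28, Mul(-2, 0))), 2) = Pow(Add(Pow(Add(Add(-3, 4), 25), Rational(1, 2)), Add(-28, 0)), 2) = Pow(Add(Pow(Add(1, 25), Rational(1, 2)), -28), 2) = Pow(Add(Pow(26, Rational(1, 2)), -28), 2) = Pow(Add(-28, Pow(26, Rational(1, 2))), 2)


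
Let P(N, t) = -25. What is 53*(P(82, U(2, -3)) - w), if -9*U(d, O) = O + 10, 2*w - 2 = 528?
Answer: -15370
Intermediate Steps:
w = 265 (w = 1 + (½)*528 = 1 + 264 = 265)
U(d, O) = -10/9 - O/9 (U(d, O) = -(O + 10)/9 = -(10 + O)/9 = -10/9 - O/9)
53*(P(82, U(2, -3)) - w) = 53*(-25 - 1*265) = 53*(-25 - 265) = 53*(-290) = -15370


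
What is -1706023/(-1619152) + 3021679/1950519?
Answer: 8220187872145/3158186739888 ≈ 2.6028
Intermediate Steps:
-1706023/(-1619152) + 3021679/1950519 = -1706023*(-1/1619152) + 3021679*(1/1950519) = 1706023/1619152 + 3021679/1950519 = 8220187872145/3158186739888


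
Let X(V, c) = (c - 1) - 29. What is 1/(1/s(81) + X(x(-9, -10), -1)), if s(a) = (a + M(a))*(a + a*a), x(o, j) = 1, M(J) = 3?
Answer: -557928/17295767 ≈ -0.032258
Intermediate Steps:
X(V, c) = -30 + c (X(V, c) = (-1 + c) - 29 = -30 + c)
s(a) = (3 + a)*(a + a²) (s(a) = (a + 3)*(a + a*a) = (3 + a)*(a + a²))
1/(1/s(81) + X(x(-9, -10), -1)) = 1/(1/(81*(3 + 81² + 4*81)) + (-30 - 1)) = 1/(1/(81*(3 + 6561 + 324)) - 31) = 1/(1/(81*6888) - 31) = 1/(1/557928 - 31) = 1/(-17295767/557928) = -557928/17295767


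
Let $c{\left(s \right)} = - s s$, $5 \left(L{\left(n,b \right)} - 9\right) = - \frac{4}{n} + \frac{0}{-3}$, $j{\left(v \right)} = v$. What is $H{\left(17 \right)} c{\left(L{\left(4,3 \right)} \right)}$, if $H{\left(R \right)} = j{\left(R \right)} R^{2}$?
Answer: $- \frac{9511568}{25} \approx -3.8046 \cdot 10^{5}$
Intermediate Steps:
$L{\left(n,b \right)} = 9 - \frac{4}{5 n}$ ($L{\left(n,b \right)} = 9 + \frac{- \frac{4}{n} + \frac{0}{-3}}{5} = 9 + \frac{- \frac{4}{n} + 0 \left(- \frac{1}{3}\right)}{5} = 9 + \frac{- \frac{4}{n} + 0}{5} = 9 + \frac{\left(-4\right) \frac{1}{n}}{5} = 9 - \frac{4}{5 n}$)
$H{\left(R \right)} = R^{3}$ ($H{\left(R \right)} = R R^{2} = R^{3}$)
$c{\left(s \right)} = - s^{2}$
$H{\left(17 \right)} c{\left(L{\left(4,3 \right)} \right)} = 17^{3} \left(- \left(9 - \frac{4}{5 \cdot 4}\right)^{2}\right) = 4913 \left(- \left(9 - \frac{1}{5}\right)^{2}\right) = 4913 \left(- \left(\frac{44}{5}\right)^{2}\right) = 4913 \left(\left(-1\right) \frac{1936}{25}\right) = 4913 \left(- \frac{1936}{25}\right) = - \frac{9511568}{25}$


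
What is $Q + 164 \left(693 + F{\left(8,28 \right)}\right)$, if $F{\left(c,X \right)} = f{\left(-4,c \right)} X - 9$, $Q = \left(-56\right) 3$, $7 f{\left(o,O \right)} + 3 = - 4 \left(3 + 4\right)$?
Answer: $91672$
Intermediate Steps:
$f{\left(o,O \right)} = - \frac{31}{7}$ ($f{\left(o,O \right)} = - \frac{3}{7} + \frac{\left(-4\right) \left(3 + 4\right)}{7} = - \frac{3}{7} + \frac{\left(-4\right) 7}{7} = - \frac{3}{7} + \frac{1}{7} \left(-28\right) = - \frac{3}{7} - 4 = - \frac{31}{7}$)
$Q = -168$
$F{\left(c,X \right)} = -9 - \frac{31 X}{7}$ ($F{\left(c,X \right)} = - \frac{31 X}{7} - 9 = -9 - \frac{31 X}{7}$)
$Q + 164 \left(693 + F{\left(8,28 \right)}\right) = -168 + 164 \left(693 - 133\right) = -168 + 164 \cdot 560 = -168 + 91840 = 91672$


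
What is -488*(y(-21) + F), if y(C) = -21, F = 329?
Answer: -150304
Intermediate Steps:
-488*(y(-21) + F) = -488*(-21 + 329) = -488*308 = -150304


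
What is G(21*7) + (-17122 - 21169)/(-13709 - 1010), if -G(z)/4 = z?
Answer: -8616481/14719 ≈ -585.40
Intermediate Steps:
G(z) = -4*z
G(21*7) + (-17122 - 21169)/(-13709 - 1010) = -84*7 + (-17122 - 21169)/(-13709 - 1010) = -4*147 - 38291/(-14719) = -588 - 38291*(-1/14719) = -588 + 38291/14719 = -8616481/14719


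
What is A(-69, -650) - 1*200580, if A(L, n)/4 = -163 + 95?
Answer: -200852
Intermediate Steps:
A(L, n) = -272 (A(L, n) = 4*(-163 + 95) = 4*(-68) = -272)
A(-69, -650) - 1*200580 = -272 - 1*200580 = -272 - 200580 = -200852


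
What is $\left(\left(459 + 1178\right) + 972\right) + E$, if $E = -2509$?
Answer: $100$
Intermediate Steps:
$\left(\left(459 + 1178\right) + 972\right) + E = \left(\left(459 + 1178\right) + 972\right) - 2509 = \left(1637 + 972\right) - 2509 = 2609 - 2509 = 100$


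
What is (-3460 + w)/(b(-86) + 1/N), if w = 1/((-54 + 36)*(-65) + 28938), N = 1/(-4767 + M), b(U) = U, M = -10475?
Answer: 104173679/461495424 ≈ 0.22573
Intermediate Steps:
N = -1/15242 (N = 1/(-4767 - 10475) = 1/(-15242) = -1/15242 ≈ -6.5608e-5)
w = 1/30108 (w = 1/(-18*(-65) + 28938) = 1/(1170 + 28938) = 1/30108 ≈ 3.3214e-5)
(-3460 + w)/(b(-86) + 1/N) = (-3460 + 1/30108)/(-86 + 1/(-1/15242)) = -104173679/(30108*(-86 - 15242)) = -104173679/30108/(-15328) = -104173679/30108*(-1/15328) = 104173679/461495424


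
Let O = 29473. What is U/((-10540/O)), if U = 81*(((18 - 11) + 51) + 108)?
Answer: -198146979/5270 ≈ -37599.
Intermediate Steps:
U = 13446 (U = 81*((7 + 51) + 108) = 81*(58 + 108) = 81*166 = 13446)
U/((-10540/O)) = 13446/((-10540/29473)) = 13446/((-10540*1/29473)) = 13446/(-10540/29473) = 13446*(-29473/10540) = -198146979/5270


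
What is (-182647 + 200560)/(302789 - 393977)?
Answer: -5971/30396 ≈ -0.19644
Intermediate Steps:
(-182647 + 200560)/(302789 - 393977) = 17913/(-91188) = 17913*(-1/91188) = -5971/30396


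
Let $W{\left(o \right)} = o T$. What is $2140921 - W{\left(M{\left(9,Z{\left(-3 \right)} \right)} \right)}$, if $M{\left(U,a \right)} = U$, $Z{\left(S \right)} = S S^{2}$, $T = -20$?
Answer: $2141101$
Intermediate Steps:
$Z{\left(S \right)} = S^{3}$
$W{\left(o \right)} = - 20 o$ ($W{\left(o \right)} = o \left(-20\right) = - 20 o$)
$2140921 - W{\left(M{\left(9,Z{\left(-3 \right)} \right)} \right)} = 2140921 - \left(-20\right) 9 = 2140921 - -180 = 2140921 + 180 = 2141101$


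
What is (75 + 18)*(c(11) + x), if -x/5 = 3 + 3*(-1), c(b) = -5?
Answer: -465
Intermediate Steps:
x = 0 (x = -5*(3 + 3*(-1)) = -5*(3 - 3) = -5*0 = 0)
(75 + 18)*(c(11) + x) = (75 + 18)*(-5 + 0) = 93*(-5) = -465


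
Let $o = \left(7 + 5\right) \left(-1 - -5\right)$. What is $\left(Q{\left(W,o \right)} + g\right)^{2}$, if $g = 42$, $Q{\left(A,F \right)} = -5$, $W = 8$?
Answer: $1369$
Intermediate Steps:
$o = 48$ ($o = 12 \left(-1 + 5\right) = 12 \cdot 4 = 48$)
$\left(Q{\left(W,o \right)} + g\right)^{2} = \left(-5 + 42\right)^{2} = 37^{2} = 1369$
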